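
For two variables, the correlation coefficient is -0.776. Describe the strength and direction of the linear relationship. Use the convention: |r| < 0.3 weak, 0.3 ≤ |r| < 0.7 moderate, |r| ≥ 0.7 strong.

strong negative

r = -0.776 < 0 so the relationship is negative.
|r| = 0.776, which falls in the strong range.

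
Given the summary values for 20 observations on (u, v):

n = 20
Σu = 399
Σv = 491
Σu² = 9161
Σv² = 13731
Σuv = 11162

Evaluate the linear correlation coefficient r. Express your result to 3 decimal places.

0.963

r = (nΣuv − ΣuΣv) / √[(nΣu² − (Σu)²)(nΣv² − (Σv)²)]
Numerator: 20×11162 − 399×491 = 27331
Denominator: √[(183220 − 159201)(274620 − 241081)] = √[24019 × 33539] = 28382.6222
r = 27331 / 28382.6222 ≈ 0.963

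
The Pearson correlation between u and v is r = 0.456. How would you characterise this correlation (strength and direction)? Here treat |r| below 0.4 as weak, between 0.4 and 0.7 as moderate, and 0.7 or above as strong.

r = 0.456 > 0 so the relationship is positive.
|r| = 0.456, which falls in the moderate range.

moderate positive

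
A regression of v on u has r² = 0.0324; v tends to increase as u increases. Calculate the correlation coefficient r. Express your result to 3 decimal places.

0.180

|r| = √0.0324 = 0.180
The association is positive, so r = 0.180.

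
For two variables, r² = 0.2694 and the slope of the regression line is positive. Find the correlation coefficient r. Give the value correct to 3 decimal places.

0.519

|r| = √0.2694 = 0.519
The association is positive, so r = 0.519.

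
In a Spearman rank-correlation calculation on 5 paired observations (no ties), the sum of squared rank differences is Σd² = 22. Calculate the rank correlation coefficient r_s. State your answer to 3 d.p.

ρ = 1 − 6Σd² / [n(n²−1)] = 1 − 6×22 / (5×24)
  = 1 − 132/120 = 1 − 1.1000 ≈ -0.100

-0.100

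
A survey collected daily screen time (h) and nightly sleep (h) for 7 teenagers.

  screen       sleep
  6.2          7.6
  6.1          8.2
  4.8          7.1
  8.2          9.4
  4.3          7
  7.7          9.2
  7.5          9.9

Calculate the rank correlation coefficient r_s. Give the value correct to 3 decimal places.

Rank screen: 4, 3, 2, 7, 1, 6, 5
Rank sleep: 3, 4, 2, 6, 1, 5, 7
d = rank(screen) − rank(sleep): 1, -1, 0, 1, 0, 1, -2; Σd² = 8
ρ = 1 − 6Σd² / [n(n²−1)] = 1 − 6×8 / (7×48) = 1 − 48/336 ≈ 0.857

0.857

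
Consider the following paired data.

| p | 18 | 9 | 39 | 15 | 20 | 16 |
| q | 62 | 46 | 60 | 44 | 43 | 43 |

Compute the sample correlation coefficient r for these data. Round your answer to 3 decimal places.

n = 6, Σp = 117, Σq = 298, Σp² = 2807, Σq² = 15194, Σpq = 6078
nΣpq − ΣpΣq = 36468 − 34866 = 1602
nΣp² − (Σp)² = 16842 − 13689 = 3153; nΣq² − (Σq)² = 91164 − 88804 = 2360
r = 1602 / √(3153 × 2360) = 1602 / 2727.8343 ≈ 0.587

0.587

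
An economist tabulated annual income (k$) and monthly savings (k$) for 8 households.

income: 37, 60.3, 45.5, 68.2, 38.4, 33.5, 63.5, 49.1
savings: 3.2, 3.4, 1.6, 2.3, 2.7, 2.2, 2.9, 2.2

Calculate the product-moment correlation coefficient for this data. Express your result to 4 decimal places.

n = 8, Σx = 395.5, Σy = 20.5, Σx² = 20766.45, Σy² = 55.03, Σxy = 1022.63
nΣxy − ΣxΣy = 8181.04 − 8107.75 = 73.29
nΣx² − (Σx)² = 166131.6 − 156420.25 = 9711.35; nΣy² − (Σy)² = 440.24 − 420.25 = 19.99
r = 73.29 / √(9711.35 × 19.99) = 73.29 / 440.6017 ≈ 0.1663

0.1663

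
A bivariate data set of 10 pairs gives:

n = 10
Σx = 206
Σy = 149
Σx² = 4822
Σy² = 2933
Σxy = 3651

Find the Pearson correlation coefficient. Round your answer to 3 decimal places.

r = (nΣxy − ΣxΣy) / √[(nΣx² − (Σx)²)(nΣy² − (Σy)²)]
Numerator: 10×3651 − 206×149 = 5816
Denominator: √[(48220 − 42436)(29330 − 22201)] = √[5784 × 7129] = 6421.3812
r = 5816 / 6421.3812 ≈ 0.906

0.906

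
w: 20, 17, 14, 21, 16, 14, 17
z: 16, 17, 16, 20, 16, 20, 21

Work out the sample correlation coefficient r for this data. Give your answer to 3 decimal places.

n = 7, Σw = 119, Σz = 126, Σw² = 2067, Σz² = 2298, Σwz = 2146
nΣwz − ΣwΣz = 15022 − 14994 = 28
nΣw² − (Σw)² = 14469 − 14161 = 308; nΣz² − (Σz)² = 16086 − 15876 = 210
r = 28 / √(308 × 210) = 28 / 254.3226 ≈ 0.110

0.110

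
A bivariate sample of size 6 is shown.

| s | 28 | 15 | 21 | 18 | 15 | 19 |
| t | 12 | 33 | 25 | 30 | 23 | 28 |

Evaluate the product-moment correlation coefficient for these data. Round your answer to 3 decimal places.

-0.821

n = 6, Σs = 116, Σt = 151, Σs² = 2360, Σt² = 4071, Σst = 2773
nΣst − ΣsΣt = 16638 − 17516 = -878
nΣs² − (Σs)² = 14160 − 13456 = 704; nΣt² − (Σt)² = 24426 − 22801 = 1625
r = -878 / √(704 × 1625) = -878 / 1069.5794 ≈ -0.821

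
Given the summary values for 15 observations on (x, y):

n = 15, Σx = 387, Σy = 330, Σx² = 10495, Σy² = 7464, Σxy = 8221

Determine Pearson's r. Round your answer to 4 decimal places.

-0.9080

r = (nΣxy − ΣxΣy) / √[(nΣx² − (Σx)²)(nΣy² − (Σy)²)]
Numerator: 15×8221 − 387×330 = -4395
Denominator: √[(157425 − 149769)(111960 − 108900)] = √[7656 × 3060] = 4840.1818
r = -4395 / 4840.1818 ≈ -0.9080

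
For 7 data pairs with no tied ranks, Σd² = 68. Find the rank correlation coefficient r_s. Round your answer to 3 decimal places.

-0.214

ρ = 1 − 6Σd² / [n(n²−1)] = 1 − 6×68 / (7×48)
  = 1 − 408/336 = 1 − 1.2143 ≈ -0.214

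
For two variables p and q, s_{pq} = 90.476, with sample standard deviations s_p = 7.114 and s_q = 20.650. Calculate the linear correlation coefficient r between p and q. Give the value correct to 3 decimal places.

r = Cov(p,q) / (s_p · s_q) = 90.476 / (7.114 × 20.650)
  = 90.476 / 146.9041 ≈ 0.616

0.616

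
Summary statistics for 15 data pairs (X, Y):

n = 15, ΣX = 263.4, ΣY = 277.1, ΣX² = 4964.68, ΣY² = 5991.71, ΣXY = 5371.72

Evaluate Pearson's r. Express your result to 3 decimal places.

r = (nΣXY − ΣXΣY) / √[(nΣX² − (ΣX)²)(nΣY² − (ΣY)²)]
Numerator: 15×5371.72 − 263.4×277.1 = 7587.66
Denominator: √[(74470.2 − 69379.56)(89875.65 − 76784.41)] = √[5090.64 × 13091.24] = 8163.5035
r = 7587.66 / 8163.5035 ≈ 0.929

0.929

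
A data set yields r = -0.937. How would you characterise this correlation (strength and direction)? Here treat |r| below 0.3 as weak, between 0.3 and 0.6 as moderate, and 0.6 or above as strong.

strong negative

r = -0.937 < 0 so the relationship is negative.
|r| = 0.937, which falls in the strong range.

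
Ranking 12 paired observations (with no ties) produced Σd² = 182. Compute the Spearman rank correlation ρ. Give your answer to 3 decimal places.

0.364

ρ = 1 − 6Σd² / [n(n²−1)] = 1 − 6×182 / (12×143)
  = 1 − 1092/1716 = 1 − 0.6364 ≈ 0.364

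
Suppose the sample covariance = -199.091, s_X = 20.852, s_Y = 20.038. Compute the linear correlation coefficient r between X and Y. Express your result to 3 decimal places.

-0.476

r = Cov(X,Y) / (s_X · s_Y) = -199.091 / (20.852 × 20.038)
  = -199.091 / 417.8324 ≈ -0.476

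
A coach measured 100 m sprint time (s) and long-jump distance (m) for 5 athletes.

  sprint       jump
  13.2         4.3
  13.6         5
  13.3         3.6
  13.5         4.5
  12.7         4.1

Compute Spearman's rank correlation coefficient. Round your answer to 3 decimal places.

Rank sprint: 2, 5, 3, 4, 1
Rank jump: 3, 5, 1, 4, 2
d = rank(sprint) − rank(jump): -1, 0, 2, 0, -1; Σd² = 6
ρ = 1 − 6Σd² / [n(n²−1)] = 1 − 6×6 / (5×24) = 1 − 36/120 ≈ 0.700

0.700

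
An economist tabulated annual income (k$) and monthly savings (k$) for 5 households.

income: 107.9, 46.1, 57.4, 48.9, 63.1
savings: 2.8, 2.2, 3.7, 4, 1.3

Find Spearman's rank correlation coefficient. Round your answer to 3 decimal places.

-0.200

Rank income: 5, 1, 3, 2, 4
Rank savings: 3, 2, 4, 5, 1
d = rank(income) − rank(savings): 2, -1, -1, -3, 3; Σd² = 24
ρ = 1 − 6Σd² / [n(n²−1)] = 1 − 6×24 / (5×24) = 1 − 144/120 ≈ -0.200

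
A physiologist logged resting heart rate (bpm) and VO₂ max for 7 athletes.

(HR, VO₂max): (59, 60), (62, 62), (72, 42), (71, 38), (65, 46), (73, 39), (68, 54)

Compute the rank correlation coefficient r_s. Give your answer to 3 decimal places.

-0.821

Rank HR: 1, 2, 6, 5, 3, 7, 4
Rank VO₂max: 6, 7, 3, 1, 4, 2, 5
d = rank(HR) − rank(VO₂max): -5, -5, 3, 4, -1, 5, -1; Σd² = 102
ρ = 1 − 6Σd² / [n(n²−1)] = 1 − 6×102 / (7×48) = 1 − 612/336 ≈ -0.821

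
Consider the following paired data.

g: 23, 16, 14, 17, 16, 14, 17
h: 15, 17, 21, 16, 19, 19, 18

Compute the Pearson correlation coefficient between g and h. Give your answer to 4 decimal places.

n = 7, Σg = 117, Σh = 125, Σg² = 2011, Σh² = 2257, Σgh = 2059
nΣgh − ΣgΣh = 14413 − 14625 = -212
nΣg² − (Σg)² = 14077 − 13689 = 388; nΣh² − (Σh)² = 15799 − 15625 = 174
r = -212 / √(388 × 174) = -212 / 259.8307 ≈ -0.8159

-0.8159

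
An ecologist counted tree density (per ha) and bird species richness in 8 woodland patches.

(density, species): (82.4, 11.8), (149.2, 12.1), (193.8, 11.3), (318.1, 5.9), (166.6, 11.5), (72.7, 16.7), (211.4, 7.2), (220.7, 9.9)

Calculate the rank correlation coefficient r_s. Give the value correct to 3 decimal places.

Rank density: 2, 3, 5, 8, 4, 1, 6, 7
Rank species: 6, 7, 4, 1, 5, 8, 2, 3
d = rank(density) − rank(species): -4, -4, 1, 7, -1, -7, 4, 4; Σd² = 164
ρ = 1 − 6Σd² / [n(n²−1)] = 1 − 6×164 / (8×63) = 1 − 984/504 ≈ -0.952

-0.952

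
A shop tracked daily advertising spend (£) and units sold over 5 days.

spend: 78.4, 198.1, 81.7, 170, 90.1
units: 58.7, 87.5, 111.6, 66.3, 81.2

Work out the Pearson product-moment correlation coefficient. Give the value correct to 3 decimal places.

n = 5, Σx = 618.3, Σy = 405.3, Σx² = 89083.07, Σy² = 34545.63, Σxy = 49640.67
nΣxy − ΣxΣy = 248203.35 − 250596.99 = -2393.64
nΣx² − (Σx)² = 445415.35 − 382294.89 = 63120.46; nΣy² − (Σy)² = 172728.15 − 164268.09 = 8460.06
r = -2393.64 / √(63120.46 × 8460.06) = -2393.64 / 23108.5023 ≈ -0.104

-0.104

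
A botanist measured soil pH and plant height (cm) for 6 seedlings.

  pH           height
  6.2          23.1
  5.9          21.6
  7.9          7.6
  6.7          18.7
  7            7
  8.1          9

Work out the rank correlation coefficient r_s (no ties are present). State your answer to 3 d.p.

Rank pH: 2, 1, 5, 3, 4, 6
Rank height: 6, 5, 2, 4, 1, 3
d = rank(pH) − rank(height): -4, -4, 3, -1, 3, 3; Σd² = 60
ρ = 1 − 6Σd² / [n(n²−1)] = 1 − 6×60 / (6×35) = 1 − 360/210 ≈ -0.714

-0.714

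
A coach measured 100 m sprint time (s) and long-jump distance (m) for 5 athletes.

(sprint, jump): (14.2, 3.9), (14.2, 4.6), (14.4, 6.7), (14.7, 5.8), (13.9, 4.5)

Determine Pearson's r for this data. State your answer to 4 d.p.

n = 5, Σx = 71.4, Σy = 25.5, Σx² = 1019.94, Σy² = 135.15, Σxy = 364.99
nΣxy − ΣxΣy = 1824.95 − 1820.7 = 4.25
nΣx² − (Σx)² = 5099.7 − 5097.96 = 1.74; nΣy² − (Σy)² = 675.75 − 650.25 = 25.5
r = 4.25 / √(1.74 × 25.5) = 4.25 / 6.6611 ≈ 0.6380

0.6380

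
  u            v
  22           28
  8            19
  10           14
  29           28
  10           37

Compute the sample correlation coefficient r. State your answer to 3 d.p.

n = 5, Σu = 79, Σv = 126, Σu² = 1589, Σv² = 3494, Σuv = 2090
nΣuv − ΣuΣv = 10450 − 9954 = 496
nΣu² − (Σu)² = 7945 − 6241 = 1704; nΣv² − (Σv)² = 17470 − 15876 = 1594
r = 496 / √(1704 × 1594) = 496 / 1648.0825 ≈ 0.301

0.301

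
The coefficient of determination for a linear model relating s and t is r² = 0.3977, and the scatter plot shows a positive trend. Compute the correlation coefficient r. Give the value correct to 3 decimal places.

|r| = √0.3977 = 0.631
The association is positive, so r = 0.631.

0.631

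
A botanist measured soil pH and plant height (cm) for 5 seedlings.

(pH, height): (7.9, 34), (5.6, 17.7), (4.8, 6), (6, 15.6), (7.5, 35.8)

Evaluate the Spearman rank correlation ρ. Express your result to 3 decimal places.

Rank pH: 5, 2, 1, 3, 4
Rank height: 4, 3, 1, 2, 5
d = rank(pH) − rank(height): 1, -1, 0, 1, -1; Σd² = 4
ρ = 1 − 6Σd² / [n(n²−1)] = 1 − 6×4 / (5×24) = 1 − 24/120 ≈ 0.800

0.800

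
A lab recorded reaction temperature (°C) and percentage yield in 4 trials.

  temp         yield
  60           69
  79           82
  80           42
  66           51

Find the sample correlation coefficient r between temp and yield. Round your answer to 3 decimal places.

-0.077

n = 4, Σx = 285, Σy = 244, Σx² = 20597, Σy² = 15850, Σxy = 17344
nΣxy − ΣxΣy = 69376 − 69540 = -164
nΣx² − (Σx)² = 82388 − 81225 = 1163; nΣy² − (Σy)² = 63400 − 59536 = 3864
r = -164 / √(1163 × 3864) = -164 / 2119.8660 ≈ -0.077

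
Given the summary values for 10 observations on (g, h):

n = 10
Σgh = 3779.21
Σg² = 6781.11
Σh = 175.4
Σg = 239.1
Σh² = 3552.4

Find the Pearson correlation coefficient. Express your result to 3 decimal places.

r = (nΣgh − ΣgΣh) / √[(nΣg² − (Σg)²)(nΣh² − (Σh)²)]
Numerator: 10×3779.21 − 239.1×175.4 = -4146.04
Denominator: √[(67811.1 − 57168.81)(35524 − 30765.16)] = √[10642.29 × 4758.84] = 7116.5269
r = -4146.04 / 7116.5269 ≈ -0.583

-0.583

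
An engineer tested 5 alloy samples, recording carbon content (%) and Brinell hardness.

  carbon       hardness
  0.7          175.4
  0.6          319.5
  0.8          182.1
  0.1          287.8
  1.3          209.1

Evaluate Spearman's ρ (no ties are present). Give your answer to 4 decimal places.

Rank carbon: 3, 2, 4, 1, 5
Rank hardness: 1, 5, 2, 4, 3
d = rank(carbon) − rank(hardness): 2, -3, 2, -3, 2; Σd² = 30
ρ = 1 − 6Σd² / [n(n²−1)] = 1 − 6×30 / (5×24) = 1 − 180/120 ≈ -0.5000

-0.5000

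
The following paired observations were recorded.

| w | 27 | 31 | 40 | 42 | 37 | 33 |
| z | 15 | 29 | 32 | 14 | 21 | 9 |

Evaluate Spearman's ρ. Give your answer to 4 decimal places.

0.0286

Rank w: 1, 2, 5, 6, 4, 3
Rank z: 3, 5, 6, 2, 4, 1
d = rank(w) − rank(z): -2, -3, -1, 4, 0, 2; Σd² = 34
ρ = 1 − 6Σd² / [n(n²−1)] = 1 − 6×34 / (6×35) = 1 − 204/210 ≈ 0.0286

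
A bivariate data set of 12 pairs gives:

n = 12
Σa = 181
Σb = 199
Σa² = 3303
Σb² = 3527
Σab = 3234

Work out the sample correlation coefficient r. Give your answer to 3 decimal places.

0.645

r = (nΣab − ΣaΣb) / √[(nΣa² − (Σa)²)(nΣb² − (Σb)²)]
Numerator: 12×3234 − 181×199 = 2789
Denominator: √[(39636 − 32761)(42324 − 39601)] = √[6875 × 2723] = 4326.7338
r = 2789 / 4326.7338 ≈ 0.645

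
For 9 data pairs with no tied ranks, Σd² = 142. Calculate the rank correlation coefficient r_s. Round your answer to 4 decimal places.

ρ = 1 − 6Σd² / [n(n²−1)] = 1 − 6×142 / (9×80)
  = 1 − 852/720 = 1 − 1.18333 ≈ -0.1833

-0.1833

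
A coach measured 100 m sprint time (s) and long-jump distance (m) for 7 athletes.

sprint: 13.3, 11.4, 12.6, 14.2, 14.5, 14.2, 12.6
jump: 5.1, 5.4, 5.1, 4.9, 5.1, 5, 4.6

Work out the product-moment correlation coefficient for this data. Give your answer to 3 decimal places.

n = 7, Σx = 92.8, Σy = 35.2, Σx² = 1237.9, Σy² = 177.36, Σxy = 466.14
nΣxy − ΣxΣy = 3262.98 − 3266.56 = -3.58
nΣx² − (Σx)² = 8665.3 − 8611.84 = 53.46; nΣy² − (Σy)² = 1241.52 − 1239.04 = 2.48
r = -3.58 / √(53.46 × 2.48) = -3.58 / 11.5144 ≈ -0.311

-0.311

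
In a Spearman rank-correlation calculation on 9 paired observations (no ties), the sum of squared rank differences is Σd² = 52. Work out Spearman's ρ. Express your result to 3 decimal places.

0.567

ρ = 1 − 6Σd² / [n(n²−1)] = 1 − 6×52 / (9×80)
  = 1 − 312/720 = 1 − 0.4333 ≈ 0.567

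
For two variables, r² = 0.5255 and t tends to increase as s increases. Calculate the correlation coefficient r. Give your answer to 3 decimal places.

|r| = √0.5255 = 0.725
The association is positive, so r = 0.725.

0.725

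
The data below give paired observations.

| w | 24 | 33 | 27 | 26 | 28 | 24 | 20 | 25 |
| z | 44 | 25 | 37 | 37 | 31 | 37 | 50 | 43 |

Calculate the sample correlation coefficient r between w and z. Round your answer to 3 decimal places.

n = 8, Σw = 207, Σz = 304, Σw² = 5455, Σz² = 11978, Σwz = 7673
nΣwz − ΣwΣz = 61384 − 62928 = -1544
nΣw² − (Σw)² = 43640 − 42849 = 791; nΣz² − (Σz)² = 95824 − 92416 = 3408
r = -1544 / √(791 × 3408) = -1544 / 1641.8672 ≈ -0.940

-0.940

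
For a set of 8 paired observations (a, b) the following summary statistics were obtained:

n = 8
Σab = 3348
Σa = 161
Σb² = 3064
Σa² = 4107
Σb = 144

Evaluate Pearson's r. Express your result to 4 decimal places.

0.7035

r = (nΣab − ΣaΣb) / √[(nΣa² − (Σa)²)(nΣb² − (Σb)²)]
Numerator: 8×3348 − 161×144 = 3600
Denominator: √[(32856 − 25921)(24512 − 20736)] = √[6935 × 3776] = 5117.2805
r = 3600 / 5117.2805 ≈ 0.7035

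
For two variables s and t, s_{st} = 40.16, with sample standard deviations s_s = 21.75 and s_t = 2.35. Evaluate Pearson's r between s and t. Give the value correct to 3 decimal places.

0.786

r = Cov(s,t) / (s_s · s_t) = 40.16 / (21.75 × 2.35)
  = 40.16 / 51.1125 ≈ 0.786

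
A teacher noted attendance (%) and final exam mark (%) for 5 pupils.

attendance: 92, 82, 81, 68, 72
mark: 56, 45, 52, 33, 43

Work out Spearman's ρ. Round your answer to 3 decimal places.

0.900

Rank attendance: 5, 4, 3, 1, 2
Rank mark: 5, 3, 4, 1, 2
d = rank(attendance) − rank(mark): 0, 1, -1, 0, 0; Σd² = 2
ρ = 1 − 6Σd² / [n(n²−1)] = 1 − 6×2 / (5×24) = 1 − 12/120 ≈ 0.900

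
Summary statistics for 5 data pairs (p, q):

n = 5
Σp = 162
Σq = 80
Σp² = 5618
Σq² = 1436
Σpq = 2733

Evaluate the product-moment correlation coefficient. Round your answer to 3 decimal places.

0.588

r = (nΣpq − ΣpΣq) / √[(nΣp² − (Σp)²)(nΣq² − (Σq)²)]
Numerator: 5×2733 − 162×80 = 705
Denominator: √[(28090 − 26244)(7180 − 6400)] = √[1846 × 780] = 1199.9500
r = 705 / 1199.9500 ≈ 0.588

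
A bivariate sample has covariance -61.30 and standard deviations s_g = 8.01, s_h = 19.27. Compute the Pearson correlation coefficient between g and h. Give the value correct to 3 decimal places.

r = Cov(g,h) / (s_g · s_h) = -61.30 / (8.01 × 19.27)
  = -61.30 / 154.3527 ≈ -0.397

-0.397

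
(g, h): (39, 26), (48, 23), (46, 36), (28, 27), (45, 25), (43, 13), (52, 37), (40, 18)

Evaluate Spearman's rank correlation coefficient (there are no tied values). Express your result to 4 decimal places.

Rank g: 2, 7, 6, 1, 5, 4, 8, 3
Rank h: 5, 3, 7, 6, 4, 1, 8, 2
d = rank(g) − rank(h): -3, 4, -1, -5, 1, 3, 0, 1; Σd² = 62
ρ = 1 − 6Σd² / [n(n²−1)] = 1 − 6×62 / (8×63) = 1 − 372/504 ≈ 0.2619

0.2619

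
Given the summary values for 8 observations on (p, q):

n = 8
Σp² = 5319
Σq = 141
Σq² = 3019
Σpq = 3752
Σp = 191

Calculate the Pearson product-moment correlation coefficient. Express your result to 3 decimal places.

r = (nΣpq − ΣpΣq) / √[(nΣp² − (Σp)²)(nΣq² − (Σq)²)]
Numerator: 8×3752 − 191×141 = 3085
Denominator: √[(42552 − 36481)(24152 − 19881)] = √[6071 × 4271] = 5092.0763
r = 3085 / 5092.0763 ≈ 0.606

0.606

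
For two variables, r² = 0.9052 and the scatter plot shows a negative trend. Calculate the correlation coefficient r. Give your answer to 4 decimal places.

|r| = √0.9052 = 0.9514
The association is negative, so r = −0.9514.

-0.9514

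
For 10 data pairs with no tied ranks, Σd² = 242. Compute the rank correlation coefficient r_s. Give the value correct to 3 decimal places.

-0.467

ρ = 1 − 6Σd² / [n(n²−1)] = 1 − 6×242 / (10×99)
  = 1 − 1452/990 = 1 − 1.4667 ≈ -0.467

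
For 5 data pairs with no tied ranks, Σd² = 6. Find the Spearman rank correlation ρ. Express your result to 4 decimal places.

ρ = 1 − 6Σd² / [n(n²−1)] = 1 − 6×6 / (5×24)
  = 1 − 36/120 = 1 − 0.30000 ≈ 0.7000

0.7000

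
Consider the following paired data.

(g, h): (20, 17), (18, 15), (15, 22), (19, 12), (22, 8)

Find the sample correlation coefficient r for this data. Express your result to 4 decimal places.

n = 5, Σg = 94, Σh = 74, Σg² = 1794, Σh² = 1206, Σgh = 1344
nΣgh − ΣgΣh = 6720 − 6956 = -236
nΣg² − (Σg)² = 8970 − 8836 = 134; nΣh² − (Σh)² = 6030 − 5476 = 554
r = -236 / √(134 × 554) = -236 / 272.4628 ≈ -0.8662

-0.8662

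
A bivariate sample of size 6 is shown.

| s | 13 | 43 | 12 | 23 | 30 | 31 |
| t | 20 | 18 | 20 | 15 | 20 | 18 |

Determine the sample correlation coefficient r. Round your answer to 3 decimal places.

n = 6, Σs = 152, Σt = 111, Σs² = 4552, Σt² = 2073, Σst = 2777
nΣst − ΣsΣt = 16662 − 16872 = -210
nΣs² − (Σs)² = 27312 − 23104 = 4208; nΣt² − (Σt)² = 12438 − 12321 = 117
r = -210 / √(4208 × 117) = -210 / 701.6666 ≈ -0.299

-0.299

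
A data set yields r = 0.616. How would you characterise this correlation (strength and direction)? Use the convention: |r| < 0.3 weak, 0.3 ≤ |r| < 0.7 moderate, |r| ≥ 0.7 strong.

moderate positive

r = 0.616 > 0 so the relationship is positive.
|r| = 0.616, which falls in the moderate range.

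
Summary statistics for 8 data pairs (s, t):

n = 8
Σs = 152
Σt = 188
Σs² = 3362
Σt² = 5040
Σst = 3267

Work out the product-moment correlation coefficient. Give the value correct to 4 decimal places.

-0.5617

r = (nΣst − ΣsΣt) / √[(nΣs² − (Σs)²)(nΣt² − (Σt)²)]
Numerator: 8×3267 − 152×188 = -2440
Denominator: √[(26896 − 23104)(40320 − 35344)] = √[3792 × 4976] = 4343.8453
r = -2440 / 4343.8453 ≈ -0.5617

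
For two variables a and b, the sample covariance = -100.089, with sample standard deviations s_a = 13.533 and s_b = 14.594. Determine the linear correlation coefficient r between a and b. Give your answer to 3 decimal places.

r = Cov(a,b) / (s_a · s_b) = -100.089 / (13.533 × 14.594)
  = -100.089 / 197.5006 ≈ -0.507

-0.507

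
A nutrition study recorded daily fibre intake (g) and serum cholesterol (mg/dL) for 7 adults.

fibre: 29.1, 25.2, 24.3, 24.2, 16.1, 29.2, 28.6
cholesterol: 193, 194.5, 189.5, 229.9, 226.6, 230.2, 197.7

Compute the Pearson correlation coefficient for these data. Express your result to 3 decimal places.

n = 7, Σx = 176.7, Σy = 1461.4, Σx² = 4587.79, Σy² = 307268.4, Σxy = 36710.45
nΣxy − ΣxΣy = 256973.15 − 258229.38 = -1256.23
nΣx² − (Σx)² = 32114.53 − 31222.89 = 891.64; nΣy² − (Σy)² = 2150878.8 − 2135689.96 = 15188.84
r = -1256.23 / √(891.64 × 15188.84) = -1256.23 / 3680.0784 ≈ -0.341

-0.341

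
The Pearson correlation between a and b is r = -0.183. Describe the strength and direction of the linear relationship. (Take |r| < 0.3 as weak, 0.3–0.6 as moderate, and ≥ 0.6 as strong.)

r = -0.183 < 0 so the relationship is negative.
|r| = 0.183, which falls in the weak range.

weak negative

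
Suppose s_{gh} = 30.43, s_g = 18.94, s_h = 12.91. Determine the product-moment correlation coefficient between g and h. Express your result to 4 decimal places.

0.1245

r = Cov(g,h) / (s_g · s_h) = 30.43 / (18.94 × 12.91)
  = 30.43 / 244.5154 ≈ 0.1245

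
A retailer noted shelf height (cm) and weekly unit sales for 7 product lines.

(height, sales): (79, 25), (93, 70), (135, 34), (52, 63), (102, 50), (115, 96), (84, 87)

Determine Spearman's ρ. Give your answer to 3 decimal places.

Rank height: 2, 4, 7, 1, 5, 6, 3
Rank sales: 1, 5, 2, 4, 3, 7, 6
d = rank(height) − rank(sales): 1, -1, 5, -3, 2, -1, -3; Σd² = 50
ρ = 1 − 6Σd² / [n(n²−1)] = 1 − 6×50 / (7×48) = 1 − 300/336 ≈ 0.107

0.107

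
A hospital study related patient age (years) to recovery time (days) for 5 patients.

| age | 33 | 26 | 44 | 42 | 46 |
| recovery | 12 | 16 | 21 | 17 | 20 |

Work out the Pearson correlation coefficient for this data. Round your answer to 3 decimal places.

n = 5, Σx = 191, Σy = 86, Σx² = 7581, Σy² = 1530, Σxy = 3370
nΣxy − ΣxΣy = 16850 − 16426 = 424
nΣx² − (Σx)² = 37905 − 36481 = 1424; nΣy² − (Σy)² = 7650 − 7396 = 254
r = 424 / √(1424 × 254) = 424 / 601.4117 ≈ 0.705

0.705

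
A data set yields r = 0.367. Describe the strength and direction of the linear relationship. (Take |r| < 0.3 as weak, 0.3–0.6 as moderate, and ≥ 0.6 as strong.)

moderate positive

r = 0.367 > 0 so the relationship is positive.
|r| = 0.367, which falls in the moderate range.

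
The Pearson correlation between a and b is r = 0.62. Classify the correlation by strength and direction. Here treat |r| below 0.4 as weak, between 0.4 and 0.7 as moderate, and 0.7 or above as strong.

moderate positive

r = 0.62 > 0 so the relationship is positive.
|r| = 0.62, which falls in the moderate range.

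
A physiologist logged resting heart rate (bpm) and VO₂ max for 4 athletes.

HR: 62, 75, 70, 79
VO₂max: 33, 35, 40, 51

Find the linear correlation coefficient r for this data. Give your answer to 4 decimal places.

0.7426

n = 4, Σx = 286, Σy = 159, Σx² = 20610, Σy² = 6515, Σxy = 11500
nΣxy − ΣxΣy = 46000 − 45474 = 526
nΣx² − (Σx)² = 82440 − 81796 = 644; nΣy² − (Σy)² = 26060 − 25281 = 779
r = 526 / √(644 × 779) = 526 / 708.2909 ≈ 0.7426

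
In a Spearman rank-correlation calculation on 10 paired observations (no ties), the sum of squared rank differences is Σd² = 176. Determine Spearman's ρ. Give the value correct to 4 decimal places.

-0.0667

ρ = 1 − 6Σd² / [n(n²−1)] = 1 − 6×176 / (10×99)
  = 1 − 1056/990 = 1 − 1.06667 ≈ -0.0667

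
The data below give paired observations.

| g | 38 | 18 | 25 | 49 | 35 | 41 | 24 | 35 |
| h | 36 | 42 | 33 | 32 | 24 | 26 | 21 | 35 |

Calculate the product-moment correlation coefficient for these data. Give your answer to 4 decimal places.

n = 8, Σg = 265, Σh = 249, Σg² = 9501, Σh² = 8091, Σgh = 8152
nΣgh − ΣgΣh = 65216 − 65985 = -769
nΣg² − (Σg)² = 76008 − 70225 = 5783; nΣh² − (Σh)² = 64728 − 62001 = 2727
r = -769 / √(5783 × 2727) = -769 / 3971.1763 ≈ -0.1936

-0.1936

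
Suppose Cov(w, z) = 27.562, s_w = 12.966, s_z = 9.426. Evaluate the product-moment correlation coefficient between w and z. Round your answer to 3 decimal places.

0.226

r = Cov(w,z) / (s_w · s_z) = 27.562 / (12.966 × 9.426)
  = 27.562 / 122.2175 ≈ 0.226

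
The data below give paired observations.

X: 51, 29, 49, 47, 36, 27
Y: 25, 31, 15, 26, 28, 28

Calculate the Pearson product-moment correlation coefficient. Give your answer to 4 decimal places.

-0.6824

n = 6, ΣX = 239, ΣY = 153, ΣX² = 10077, ΣY² = 4055, ΣXY = 5895
nΣXY − ΣXΣY = 35370 − 36567 = -1197
nΣX² − (ΣX)² = 60462 − 57121 = 3341; nΣY² − (ΣY)² = 24330 − 23409 = 921
r = -1197 / √(3341 × 921) = -1197 / 1754.1554 ≈ -0.6824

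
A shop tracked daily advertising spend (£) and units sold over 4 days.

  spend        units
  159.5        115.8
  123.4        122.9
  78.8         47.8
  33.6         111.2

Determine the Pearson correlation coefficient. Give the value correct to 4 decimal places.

0.3226

n = 4, Σx = 395.3, Σy = 397.7, Σx² = 48006.21, Σy² = 43164.33, Σxy = 41138.92
nΣxy − ΣxΣy = 164555.68 − 157210.81 = 7344.87
nΣx² − (Σx)² = 192024.84 − 156262.09 = 35762.75; nΣy² − (Σy)² = 172657.32 − 158165.29 = 14492.03
r = 7344.87 / √(35762.75 × 14492.03) = 7344.87 / 22765.6506 ≈ 0.3226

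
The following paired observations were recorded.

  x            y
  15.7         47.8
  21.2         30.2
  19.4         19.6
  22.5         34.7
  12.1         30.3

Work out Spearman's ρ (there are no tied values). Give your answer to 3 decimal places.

-0.100

Rank x: 2, 4, 3, 5, 1
Rank y: 5, 2, 1, 4, 3
d = rank(x) − rank(y): -3, 2, 2, 1, -2; Σd² = 22
ρ = 1 − 6Σd² / [n(n²−1)] = 1 − 6×22 / (5×24) = 1 − 132/120 ≈ -0.100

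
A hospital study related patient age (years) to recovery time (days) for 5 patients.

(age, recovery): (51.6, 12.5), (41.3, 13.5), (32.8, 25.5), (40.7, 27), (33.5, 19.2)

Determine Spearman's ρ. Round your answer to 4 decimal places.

Rank age: 5, 4, 1, 3, 2
Rank recovery: 1, 2, 4, 5, 3
d = rank(age) − rank(recovery): 4, 2, -3, -2, -1; Σd² = 34
ρ = 1 − 6Σd² / [n(n²−1)] = 1 − 6×34 / (5×24) = 1 − 204/120 ≈ -0.7000

-0.7000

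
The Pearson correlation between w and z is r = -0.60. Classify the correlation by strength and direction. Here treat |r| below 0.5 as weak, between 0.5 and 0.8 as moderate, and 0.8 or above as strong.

r = -0.60 < 0 so the relationship is negative.
|r| = 0.60, which falls in the moderate range.

moderate negative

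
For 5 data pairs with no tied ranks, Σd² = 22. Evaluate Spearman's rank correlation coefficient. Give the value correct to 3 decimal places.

ρ = 1 − 6Σd² / [n(n²−1)] = 1 − 6×22 / (5×24)
  = 1 − 132/120 = 1 − 1.1000 ≈ -0.100

-0.100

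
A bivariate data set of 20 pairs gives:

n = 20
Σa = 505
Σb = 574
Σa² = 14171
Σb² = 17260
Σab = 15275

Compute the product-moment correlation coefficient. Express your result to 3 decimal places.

r = (nΣab − ΣaΣb) / √[(nΣa² − (Σa)²)(nΣb² − (Σb)²)]
Numerator: 20×15275 − 505×574 = 15630
Denominator: √[(283420 − 255025)(345200 − 329476)] = √[28395 × 15724] = 21130.1439
r = 15630 / 21130.1439 ≈ 0.740

0.740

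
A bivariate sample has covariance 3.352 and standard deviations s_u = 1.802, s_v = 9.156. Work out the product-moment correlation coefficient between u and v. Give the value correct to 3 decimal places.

0.203

r = Cov(u,v) / (s_u · s_v) = 3.352 / (1.802 × 9.156)
  = 3.352 / 16.4991 ≈ 0.203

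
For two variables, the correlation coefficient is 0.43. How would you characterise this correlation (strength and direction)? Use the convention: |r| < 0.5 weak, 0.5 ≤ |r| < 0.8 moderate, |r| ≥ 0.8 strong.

r = 0.43 > 0 so the relationship is positive.
|r| = 0.43, which falls in the weak range.

weak positive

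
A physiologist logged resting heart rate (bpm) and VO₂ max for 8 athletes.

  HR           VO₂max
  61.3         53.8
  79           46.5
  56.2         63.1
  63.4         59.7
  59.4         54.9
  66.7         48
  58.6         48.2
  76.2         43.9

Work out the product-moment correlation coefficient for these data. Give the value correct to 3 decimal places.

-0.715

n = 8, Σx = 520.8, Σy = 418.1, Σx² = 34394.34, Σy² = 22170.85, Σxy = 26935
nΣxy − ΣxΣy = 215480 − 217746.48 = -2266.48
nΣx² − (Σx)² = 275154.72 − 271232.64 = 3922.08; nΣy² − (Σy)² = 177366.8 − 174807.61 = 2559.19
r = -2266.48 / √(3922.08 × 2559.19) = -2266.48 / 3168.1774 ≈ -0.715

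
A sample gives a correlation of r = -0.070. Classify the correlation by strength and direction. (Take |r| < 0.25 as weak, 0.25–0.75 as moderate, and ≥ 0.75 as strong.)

weak negative

r = -0.070 < 0 so the relationship is negative.
|r| = 0.070, which falls in the weak range.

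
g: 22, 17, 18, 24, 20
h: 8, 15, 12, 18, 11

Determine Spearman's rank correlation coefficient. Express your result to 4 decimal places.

Rank g: 4, 1, 2, 5, 3
Rank h: 1, 4, 3, 5, 2
d = rank(g) − rank(h): 3, -3, -1, 0, 1; Σd² = 20
ρ = 1 − 6Σd² / [n(n²−1)] = 1 − 6×20 / (5×24) = 1 − 120/120 ≈ 0.0000

0.0000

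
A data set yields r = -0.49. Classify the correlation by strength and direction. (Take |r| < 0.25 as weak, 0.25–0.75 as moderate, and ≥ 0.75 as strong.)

r = -0.49 < 0 so the relationship is negative.
|r| = 0.49, which falls in the moderate range.

moderate negative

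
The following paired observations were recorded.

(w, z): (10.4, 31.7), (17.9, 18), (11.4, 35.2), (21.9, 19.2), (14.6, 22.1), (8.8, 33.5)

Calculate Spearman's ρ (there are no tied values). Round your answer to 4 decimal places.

-0.7714

Rank w: 2, 5, 3, 6, 4, 1
Rank z: 4, 1, 6, 2, 3, 5
d = rank(w) − rank(z): -2, 4, -3, 4, 1, -4; Σd² = 62
ρ = 1 − 6Σd² / [n(n²−1)] = 1 − 6×62 / (6×35) = 1 − 372/210 ≈ -0.7714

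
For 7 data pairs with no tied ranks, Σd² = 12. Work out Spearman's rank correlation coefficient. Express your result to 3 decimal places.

0.786

ρ = 1 − 6Σd² / [n(n²−1)] = 1 − 6×12 / (7×48)
  = 1 − 72/336 = 1 − 0.2143 ≈ 0.786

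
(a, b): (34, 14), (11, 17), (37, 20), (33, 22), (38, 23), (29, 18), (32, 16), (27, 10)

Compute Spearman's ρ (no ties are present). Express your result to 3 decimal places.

0.571

Rank a: 6, 1, 7, 5, 8, 3, 4, 2
Rank b: 2, 4, 6, 7, 8, 5, 3, 1
d = rank(a) − rank(b): 4, -3, 1, -2, 0, -2, 1, 1; Σd² = 36
ρ = 1 − 6Σd² / [n(n²−1)] = 1 − 6×36 / (8×63) = 1 − 216/504 ≈ 0.571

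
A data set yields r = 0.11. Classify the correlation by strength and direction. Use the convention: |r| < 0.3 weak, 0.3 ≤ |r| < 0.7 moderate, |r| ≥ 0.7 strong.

weak positive

r = 0.11 > 0 so the relationship is positive.
|r| = 0.11, which falls in the weak range.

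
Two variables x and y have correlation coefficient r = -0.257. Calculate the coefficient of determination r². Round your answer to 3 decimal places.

0.066

r² = (-0.257)² = 0.066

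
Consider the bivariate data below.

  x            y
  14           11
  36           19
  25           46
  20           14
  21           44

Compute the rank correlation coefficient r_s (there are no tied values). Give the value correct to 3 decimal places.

Rank x: 1, 5, 4, 2, 3
Rank y: 1, 3, 5, 2, 4
d = rank(x) − rank(y): 0, 2, -1, 0, -1; Σd² = 6
ρ = 1 − 6Σd² / [n(n²−1)] = 1 − 6×6 / (5×24) = 1 − 36/120 ≈ 0.700

0.700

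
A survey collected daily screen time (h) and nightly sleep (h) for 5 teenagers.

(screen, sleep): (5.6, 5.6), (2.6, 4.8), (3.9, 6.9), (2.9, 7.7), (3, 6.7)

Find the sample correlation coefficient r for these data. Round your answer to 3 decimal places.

n = 5, Σx = 18, Σy = 31.7, Σx² = 70.74, Σy² = 206.19, Σxy = 113.18
nΣxy − ΣxΣy = 565.9 − 570.6 = -4.7
nΣx² − (Σx)² = 353.7 − 324 = 29.7; nΣy² − (Σy)² = 1030.95 − 1004.89 = 26.06
r = -4.7 / √(29.7 × 26.06) = -4.7 / 27.8205 ≈ -0.169

-0.169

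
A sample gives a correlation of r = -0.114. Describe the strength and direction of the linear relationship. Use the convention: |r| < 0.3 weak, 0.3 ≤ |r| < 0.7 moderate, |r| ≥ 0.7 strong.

r = -0.114 < 0 so the relationship is negative.
|r| = 0.114, which falls in the weak range.

weak negative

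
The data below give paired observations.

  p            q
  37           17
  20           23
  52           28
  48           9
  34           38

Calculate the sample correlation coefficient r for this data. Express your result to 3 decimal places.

-0.224

n = 5, Σp = 191, Σq = 115, Σp² = 7933, Σq² = 3127, Σpq = 4269
nΣpq − ΣpΣq = 21345 − 21965 = -620
nΣp² − (Σp)² = 39665 − 36481 = 3184; nΣq² − (Σq)² = 15635 − 13225 = 2410
r = -620 / √(3184 × 2410) = -620 / 2770.0975 ≈ -0.224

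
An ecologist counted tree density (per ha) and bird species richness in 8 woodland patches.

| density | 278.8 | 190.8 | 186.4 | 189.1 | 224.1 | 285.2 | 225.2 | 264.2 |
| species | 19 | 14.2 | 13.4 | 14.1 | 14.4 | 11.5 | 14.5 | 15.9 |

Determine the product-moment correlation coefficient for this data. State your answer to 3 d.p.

0.288

n = 8, Σx = 1843.8, Σy = 117, Σx² = 436714.38, Σy² = 1743.68, Σxy = 27143.65
nΣxy − ΣxΣy = 217149.2 − 215724.6 = 1424.6
nΣx² − (Σx)² = 3493715.04 − 3399598.44 = 94116.6; nΣy² − (Σy)² = 13949.44 − 13689 = 260.44
r = 1424.6 / √(94116.6 × 260.44) = 1424.6 / 4950.9320 ≈ 0.288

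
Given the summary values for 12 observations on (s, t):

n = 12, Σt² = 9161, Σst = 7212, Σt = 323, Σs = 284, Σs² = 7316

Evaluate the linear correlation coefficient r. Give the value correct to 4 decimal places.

-0.8205

r = (nΣst − ΣsΣt) / √[(nΣs² − (Σs)²)(nΣt² − (Σt)²)]
Numerator: 12×7212 − 284×323 = -5188
Denominator: √[(87792 − 80656)(109932 − 104329)] = √[7136 × 5603] = 6323.2118
r = -5188 / 6323.2118 ≈ -0.8205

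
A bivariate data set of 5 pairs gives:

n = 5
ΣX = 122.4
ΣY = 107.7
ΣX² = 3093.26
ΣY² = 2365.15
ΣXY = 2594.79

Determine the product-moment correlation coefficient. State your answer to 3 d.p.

r = (nΣXY − ΣXΣY) / √[(nΣX² − (ΣX)²)(nΣY² − (ΣY)²)]
Numerator: 5×2594.79 − 122.4×107.7 = -208.53
Denominator: √[(15466.3 − 14981.76)(11825.75 − 11599.29)] = √[484.54 × 226.46] = 331.2536
r = -208.53 / 331.2536 ≈ -0.630

-0.630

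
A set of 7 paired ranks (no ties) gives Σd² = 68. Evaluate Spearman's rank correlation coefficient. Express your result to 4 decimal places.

-0.2143

ρ = 1 − 6Σd² / [n(n²−1)] = 1 − 6×68 / (7×48)
  = 1 − 408/336 = 1 − 1.21429 ≈ -0.2143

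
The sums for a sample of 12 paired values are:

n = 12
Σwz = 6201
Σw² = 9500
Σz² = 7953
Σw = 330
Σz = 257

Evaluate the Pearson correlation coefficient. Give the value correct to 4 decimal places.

r = (nΣwz − ΣwΣz) / √[(nΣw² − (Σw)²)(nΣz² − (Σz)²)]
Numerator: 12×6201 − 330×257 = -10398
Denominator: √[(114000 − 108900)(95436 − 66049)] = √[5100 × 29387] = 12242.2915
r = -10398 / 12242.2915 ≈ -0.8494

-0.8494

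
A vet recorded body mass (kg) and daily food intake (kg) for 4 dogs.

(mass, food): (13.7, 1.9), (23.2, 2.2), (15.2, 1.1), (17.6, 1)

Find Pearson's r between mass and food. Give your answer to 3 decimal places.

n = 4, Σx = 69.7, Σy = 6.2, Σx² = 1266.73, Σy² = 10.66, Σxy = 111.39
nΣxy − ΣxΣy = 445.56 − 432.14 = 13.42
nΣx² − (Σx)² = 5066.92 − 4858.09 = 208.83; nΣy² − (Σy)² = 42.64 − 38.44 = 4.2
r = 13.42 / √(208.83 × 4.2) = 13.42 / 29.6156 ≈ 0.453

0.453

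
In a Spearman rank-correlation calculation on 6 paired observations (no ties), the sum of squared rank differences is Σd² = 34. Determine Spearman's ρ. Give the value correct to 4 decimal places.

0.0286

ρ = 1 − 6Σd² / [n(n²−1)] = 1 − 6×34 / (6×35)
  = 1 − 204/210 = 1 − 0.97143 ≈ 0.0286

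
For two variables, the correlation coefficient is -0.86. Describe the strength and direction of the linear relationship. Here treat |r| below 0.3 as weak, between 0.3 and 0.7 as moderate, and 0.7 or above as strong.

strong negative

r = -0.86 < 0 so the relationship is negative.
|r| = 0.86, which falls in the strong range.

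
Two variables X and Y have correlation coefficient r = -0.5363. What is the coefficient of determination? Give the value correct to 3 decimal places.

0.288

r² = (-0.5363)² = 0.288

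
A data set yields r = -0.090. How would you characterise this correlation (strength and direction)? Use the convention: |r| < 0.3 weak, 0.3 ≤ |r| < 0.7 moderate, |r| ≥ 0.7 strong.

r = -0.090 < 0 so the relationship is negative.
|r| = 0.090, which falls in the weak range.

weak negative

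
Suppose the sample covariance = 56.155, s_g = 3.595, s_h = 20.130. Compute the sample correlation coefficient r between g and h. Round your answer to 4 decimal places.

r = Cov(g,h) / (s_g · s_h) = 56.155 / (3.595 × 20.130)
  = 56.155 / 72.3674 ≈ 0.7760

0.7760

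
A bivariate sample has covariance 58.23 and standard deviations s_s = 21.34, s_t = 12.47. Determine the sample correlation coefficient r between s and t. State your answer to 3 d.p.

0.219

r = Cov(s,t) / (s_s · s_t) = 58.23 / (21.34 × 12.47)
  = 58.23 / 266.1098 ≈ 0.219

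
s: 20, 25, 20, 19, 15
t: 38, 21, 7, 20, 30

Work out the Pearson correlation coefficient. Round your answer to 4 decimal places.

n = 5, Σs = 99, Σt = 116, Σs² = 2011, Σt² = 3234, Σst = 2255
nΣst − ΣsΣt = 11275 − 11484 = -209
nΣs² − (Σs)² = 10055 − 9801 = 254; nΣt² − (Σt)² = 16170 − 13456 = 2714
r = -209 / √(254 × 2714) = -209 / 830.2747 ≈ -0.2517

-0.2517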